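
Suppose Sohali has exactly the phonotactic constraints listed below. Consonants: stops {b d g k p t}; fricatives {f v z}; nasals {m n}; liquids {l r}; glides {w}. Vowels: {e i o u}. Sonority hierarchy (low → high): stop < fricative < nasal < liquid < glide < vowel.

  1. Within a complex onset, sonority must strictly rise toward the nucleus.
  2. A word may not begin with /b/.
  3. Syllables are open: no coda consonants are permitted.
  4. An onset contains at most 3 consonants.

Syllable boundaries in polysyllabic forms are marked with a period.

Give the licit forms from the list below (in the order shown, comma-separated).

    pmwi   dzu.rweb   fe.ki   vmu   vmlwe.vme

pmwi — σ1 onset /pmw/ (1→3→5 rises), coda /∅/ ok → licit
dzu.rweb — violates constraint 3: syllable 2 coda /b/ has 1 consonant (> 0) → illicit
fe.ki — σ1 onset /f/, coda /∅/ ok; σ2 onset /k/, coda /∅/ ok → licit
vmu — σ1 onset /vm/ (2→3 rises), coda /∅/ ok → licit
vmlwe.vme — violates constraint 4: syllable 1 onset /vmlw/ has 4 consonants (> 3) → illicit

pmwi, fe.ki, vmu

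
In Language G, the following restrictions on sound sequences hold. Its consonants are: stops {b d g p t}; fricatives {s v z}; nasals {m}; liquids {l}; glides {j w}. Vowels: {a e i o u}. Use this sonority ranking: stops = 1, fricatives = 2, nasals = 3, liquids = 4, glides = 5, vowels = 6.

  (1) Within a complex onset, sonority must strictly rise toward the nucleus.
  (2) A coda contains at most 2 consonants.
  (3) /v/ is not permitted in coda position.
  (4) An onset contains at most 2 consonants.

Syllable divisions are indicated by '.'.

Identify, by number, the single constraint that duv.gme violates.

3

duv.gme: syllable 1 coda contains /v/.
This is a violation of constraint 3: "/v/ is not permitted in coda position."
The remaining constraints (1, 2, 4) are satisfied.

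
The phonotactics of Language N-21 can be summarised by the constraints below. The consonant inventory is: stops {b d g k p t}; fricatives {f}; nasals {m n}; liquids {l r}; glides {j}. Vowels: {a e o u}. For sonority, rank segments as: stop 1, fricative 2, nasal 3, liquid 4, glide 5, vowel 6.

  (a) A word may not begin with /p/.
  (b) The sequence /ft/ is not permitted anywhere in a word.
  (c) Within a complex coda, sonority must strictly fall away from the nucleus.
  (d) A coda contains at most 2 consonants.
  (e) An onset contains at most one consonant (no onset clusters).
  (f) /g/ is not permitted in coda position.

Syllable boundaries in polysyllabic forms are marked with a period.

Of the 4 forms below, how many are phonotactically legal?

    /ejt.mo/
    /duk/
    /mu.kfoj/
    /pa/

/ejt.mo/ — σ1 onset /∅/, coda /jt/ (5→1 falls) ok; σ2 onset /m/, coda /∅/ ok → phonotactically legal
/duk/ — σ1 onset /d/, coda /k/ ok → phonotactically legal
/mu.kfoj/ — violates constraint (e): syllable 2 onset /kf/ has 2 consonants (> 1) → phonotactically illegal
/pa/ — violates constraint (a): word begins with /p/ → phonotactically illegal
Phonotactically legal: /ejt.mo/, /duk/ → 2.

2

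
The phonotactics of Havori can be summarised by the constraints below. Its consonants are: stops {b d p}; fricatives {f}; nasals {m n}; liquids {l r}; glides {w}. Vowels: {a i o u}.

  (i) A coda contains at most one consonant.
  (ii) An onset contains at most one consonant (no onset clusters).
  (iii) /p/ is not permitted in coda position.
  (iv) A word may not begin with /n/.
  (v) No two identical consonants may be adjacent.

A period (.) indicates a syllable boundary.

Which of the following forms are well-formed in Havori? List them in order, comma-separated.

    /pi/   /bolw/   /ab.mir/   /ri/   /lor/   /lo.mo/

/pi/ — σ1 onset /p/, coda /∅/ ok → well-formed
/bolw/ — violates constraint (i): syllable 1 coda /lw/ has 2 consonants (> 1) → ill-formed
/ab.mir/ — σ1 onset /∅/, coda /b/ ok; σ2 onset /m/, coda /r/ ok → well-formed
/ri/ — σ1 onset /r/, coda /∅/ ok → well-formed
/lor/ — σ1 onset /l/, coda /r/ ok → well-formed
/lo.mo/ — σ1 onset /l/, coda /∅/ ok; σ2 onset /m/, coda /∅/ ok → well-formed

/pi/, /ab.mir/, /ri/, /lor/, /lo.mo/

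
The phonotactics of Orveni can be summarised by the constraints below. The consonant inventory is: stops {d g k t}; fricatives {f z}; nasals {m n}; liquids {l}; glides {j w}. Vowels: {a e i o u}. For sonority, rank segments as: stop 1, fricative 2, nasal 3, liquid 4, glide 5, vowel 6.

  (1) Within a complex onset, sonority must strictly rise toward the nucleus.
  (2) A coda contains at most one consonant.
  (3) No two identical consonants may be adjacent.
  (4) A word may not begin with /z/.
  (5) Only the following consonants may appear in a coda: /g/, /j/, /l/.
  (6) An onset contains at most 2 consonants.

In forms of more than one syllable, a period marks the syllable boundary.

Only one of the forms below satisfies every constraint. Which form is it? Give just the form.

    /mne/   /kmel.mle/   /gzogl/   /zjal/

/mne/ — violates constraint 1: syllable 1 onset /mn/: /m/ (nasal, 3) → /n/ (nasal, 3) does not rise → not permitted
/kmel.mle/ — σ1 onset /km/ (1→3 rises), coda /l/ ok; σ2 onset /ml/ (3→4 rises), coda /∅/ ok → permitted
/gzogl/ — violates constraint 2: syllable 1 coda /gl/ has 2 consonants (> 1) → not permitted
/zjal/ — violates constraint 4: word begins with /z/ → not permitted

/kmel.mle/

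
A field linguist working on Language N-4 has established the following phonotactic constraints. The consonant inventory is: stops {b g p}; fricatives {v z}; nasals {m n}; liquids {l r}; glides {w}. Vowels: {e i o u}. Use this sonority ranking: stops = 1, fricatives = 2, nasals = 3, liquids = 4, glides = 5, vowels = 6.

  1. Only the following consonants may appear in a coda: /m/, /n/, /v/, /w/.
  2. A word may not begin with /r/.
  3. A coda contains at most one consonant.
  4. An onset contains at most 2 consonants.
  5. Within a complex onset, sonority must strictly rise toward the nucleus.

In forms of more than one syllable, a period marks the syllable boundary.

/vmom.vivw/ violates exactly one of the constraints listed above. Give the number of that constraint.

3

/vmom.vivw/: syllable 2 coda /vw/ has 2 consonants (> 1).
This is a violation of constraint 3: "A coda contains at most one consonant."
The remaining constraints (1, 2, 4, 5) are satisfied.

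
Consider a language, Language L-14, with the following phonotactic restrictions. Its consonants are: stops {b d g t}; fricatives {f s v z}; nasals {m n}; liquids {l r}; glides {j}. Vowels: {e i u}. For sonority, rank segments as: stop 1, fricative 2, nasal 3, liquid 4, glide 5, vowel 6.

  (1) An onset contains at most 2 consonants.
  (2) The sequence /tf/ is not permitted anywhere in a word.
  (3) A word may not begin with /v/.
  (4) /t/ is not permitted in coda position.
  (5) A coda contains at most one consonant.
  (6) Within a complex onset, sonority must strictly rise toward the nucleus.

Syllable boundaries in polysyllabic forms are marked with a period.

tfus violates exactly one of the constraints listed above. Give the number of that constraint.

2

tfus: contains banned sequence /tf/.
This is a violation of constraint 2: "The sequence /tf/ is not permitted anywhere in a word."
The remaining constraints (1, 3, 4, 5, 6) are satisfied.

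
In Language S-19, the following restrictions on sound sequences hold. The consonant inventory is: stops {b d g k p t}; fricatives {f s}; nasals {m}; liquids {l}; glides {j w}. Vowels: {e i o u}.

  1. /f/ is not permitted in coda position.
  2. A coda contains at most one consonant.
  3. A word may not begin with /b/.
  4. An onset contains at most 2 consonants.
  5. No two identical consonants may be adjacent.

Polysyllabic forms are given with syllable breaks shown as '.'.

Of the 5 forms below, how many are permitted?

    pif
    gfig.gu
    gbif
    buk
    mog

pif — violates constraint 1: syllable 1 coda contains /f/ → not permitted
gfig.gu — violates constraint 5: adjacent identical consonants /gg/ → not permitted
gbif — violates constraint 1: syllable 1 coda contains /f/ → not permitted
buk — violates constraint 3: word begins with /b/ → not permitted
mog — σ1 onset /m/, coda /g/ ok → permitted
Permitted: mog → 1.

1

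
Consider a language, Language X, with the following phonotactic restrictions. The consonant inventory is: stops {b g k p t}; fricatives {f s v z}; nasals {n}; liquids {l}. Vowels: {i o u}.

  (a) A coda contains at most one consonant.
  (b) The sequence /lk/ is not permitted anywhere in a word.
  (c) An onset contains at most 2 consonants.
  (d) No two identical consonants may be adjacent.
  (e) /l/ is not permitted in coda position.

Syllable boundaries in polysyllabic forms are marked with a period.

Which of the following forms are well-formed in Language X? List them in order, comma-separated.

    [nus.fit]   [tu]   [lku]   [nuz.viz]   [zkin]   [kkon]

[nus.fit], [tu], [nuz.viz], [zkin]

[nus.fit] — σ1 onset /n/, coda /s/ ok; σ2 onset /f/, coda /t/ ok → well-formed
[tu] — σ1 onset /t/, coda /∅/ ok → well-formed
[lku] — violates constraint (b): contains banned sequence /lk/ → ill-formed
[nuz.viz] — σ1 onset /n/, coda /z/ ok; σ2 onset /v/, coda /z/ ok → well-formed
[zkin] — σ1 onset /zk/ (2C), coda /n/ ok → well-formed
[kkon] — violates constraint (d): adjacent identical consonants /kk/ → ill-formed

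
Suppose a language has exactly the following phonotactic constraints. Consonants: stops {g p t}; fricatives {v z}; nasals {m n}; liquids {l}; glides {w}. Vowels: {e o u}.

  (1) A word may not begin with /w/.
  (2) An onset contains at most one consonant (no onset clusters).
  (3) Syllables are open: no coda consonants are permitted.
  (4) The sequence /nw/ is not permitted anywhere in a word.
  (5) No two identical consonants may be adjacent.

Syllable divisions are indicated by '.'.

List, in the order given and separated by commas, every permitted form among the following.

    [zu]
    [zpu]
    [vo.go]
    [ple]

[zu] — σ1 onset /z/, coda /∅/ ok → permitted
[zpu] — violates constraint 2: syllable 1 onset /zp/ has 2 consonants (> 1) → not permitted
[vo.go] — σ1 onset /v/, coda /∅/ ok; σ2 onset /g/, coda /∅/ ok → permitted
[ple] — violates constraint 2: syllable 1 onset /pl/ has 2 consonants (> 1) → not permitted

[zu], [vo.go]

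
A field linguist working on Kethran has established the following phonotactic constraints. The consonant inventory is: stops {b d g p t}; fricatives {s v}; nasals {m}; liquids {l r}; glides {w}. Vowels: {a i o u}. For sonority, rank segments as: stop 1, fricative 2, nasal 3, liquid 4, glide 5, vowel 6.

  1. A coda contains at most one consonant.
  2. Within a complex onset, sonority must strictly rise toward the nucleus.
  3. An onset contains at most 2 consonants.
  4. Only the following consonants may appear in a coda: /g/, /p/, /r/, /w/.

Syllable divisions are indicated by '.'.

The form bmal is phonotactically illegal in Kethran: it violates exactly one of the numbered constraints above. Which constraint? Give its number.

4

bmal: syllable 1 coda contains /l/, which is not a licensed coda consonant.
This is a violation of constraint 4: "Only the following consonants may appear in a coda: /g/, /p/, /r/, /w/."
The remaining constraints (1, 2, 3) are satisfied.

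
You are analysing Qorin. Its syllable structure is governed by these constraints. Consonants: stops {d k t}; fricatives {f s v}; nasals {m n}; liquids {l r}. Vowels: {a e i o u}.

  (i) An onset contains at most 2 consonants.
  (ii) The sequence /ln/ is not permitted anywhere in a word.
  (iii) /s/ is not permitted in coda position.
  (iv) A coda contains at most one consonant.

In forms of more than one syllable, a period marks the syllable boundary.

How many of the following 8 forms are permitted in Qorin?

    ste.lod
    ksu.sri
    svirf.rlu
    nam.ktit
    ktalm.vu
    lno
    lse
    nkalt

4

ste.lod — σ1 onset /st/ (2C), coda /∅/ ok; σ2 onset /l/, coda /d/ ok → permitted
ksu.sri — σ1 onset /ks/ (2C), coda /∅/ ok; σ2 onset /sr/ (2C), coda /∅/ ok → permitted
svirf.rlu — violates constraint (iv): syllable 1 coda /rf/ has 2 consonants (> 1) → not permitted
nam.ktit — σ1 onset /n/, coda /m/ ok; σ2 onset /kt/ (2C), coda /t/ ok → permitted
ktalm.vu — violates constraint (iv): syllable 1 coda /lm/ has 2 consonants (> 1) → not permitted
lno — violates constraint (ii): contains banned sequence /ln/ → not permitted
lse — σ1 onset /ls/ (2C), coda /∅/ ok → permitted
nkalt — violates constraint (iv): syllable 1 coda /lt/ has 2 consonants (> 1) → not permitted
Permitted: ste.lod, ksu.sri, nam.ktit, lse → 4.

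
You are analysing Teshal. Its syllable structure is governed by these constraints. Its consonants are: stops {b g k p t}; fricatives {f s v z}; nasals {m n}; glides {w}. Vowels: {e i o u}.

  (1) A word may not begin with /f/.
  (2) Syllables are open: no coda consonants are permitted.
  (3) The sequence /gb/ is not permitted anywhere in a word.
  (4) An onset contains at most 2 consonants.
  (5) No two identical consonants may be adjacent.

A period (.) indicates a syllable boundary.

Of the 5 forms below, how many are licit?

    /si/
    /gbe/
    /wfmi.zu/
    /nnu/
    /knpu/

/si/ — σ1 onset /s/, coda /∅/ ok → licit
/gbe/ — violates constraint 3: contains banned sequence /gb/ → illicit
/wfmi.zu/ — violates constraint 4: syllable 1 onset /wfm/ has 3 consonants (> 2) → illicit
/nnu/ — violates constraint 5: adjacent identical consonants /nn/ → illicit
/knpu/ — violates constraint 4: syllable 1 onset /knp/ has 3 consonants (> 2) → illicit
Licit: /si/ → 1.

1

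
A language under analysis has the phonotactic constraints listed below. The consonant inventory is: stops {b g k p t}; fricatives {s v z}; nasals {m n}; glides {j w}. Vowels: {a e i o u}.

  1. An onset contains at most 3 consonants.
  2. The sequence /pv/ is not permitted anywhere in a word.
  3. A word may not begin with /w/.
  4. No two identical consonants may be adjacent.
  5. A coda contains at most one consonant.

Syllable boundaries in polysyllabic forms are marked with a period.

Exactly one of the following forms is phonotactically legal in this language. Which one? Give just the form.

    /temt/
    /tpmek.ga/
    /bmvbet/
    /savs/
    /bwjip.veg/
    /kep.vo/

/temt/ — violates constraint 5: syllable 1 coda /mt/ has 2 consonants (> 1) → phonotactically illegal
/tpmek.ga/ — σ1 onset /tpm/ (3C), coda /k/ ok; σ2 onset /g/, coda /∅/ ok → phonotactically legal
/bmvbet/ — violates constraint 1: syllable 1 onset /bmvb/ has 4 consonants (> 3) → phonotactically illegal
/savs/ — violates constraint 5: syllable 1 coda /vs/ has 2 consonants (> 1) → phonotactically illegal
/bwjip.veg/ — violates constraint 2: contains banned sequence /pv/ → phonotactically illegal
/kep.vo/ — violates constraint 2: contains banned sequence /pv/ → phonotactically illegal

/tpmek.ga/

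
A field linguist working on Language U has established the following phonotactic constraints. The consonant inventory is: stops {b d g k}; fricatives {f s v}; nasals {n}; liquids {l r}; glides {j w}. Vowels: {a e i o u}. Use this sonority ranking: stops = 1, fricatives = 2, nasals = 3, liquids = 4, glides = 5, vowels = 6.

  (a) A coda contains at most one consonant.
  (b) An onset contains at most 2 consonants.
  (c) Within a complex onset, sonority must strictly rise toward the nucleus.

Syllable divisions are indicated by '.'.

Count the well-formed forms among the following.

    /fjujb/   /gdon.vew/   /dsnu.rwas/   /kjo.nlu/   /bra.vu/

2

/fjujb/ — violates constraint (a): syllable 1 coda /jb/ has 2 consonants (> 1) → ill-formed
/gdon.vew/ — violates constraint (c): syllable 1 onset /gd/: /g/ (stop, 1) → /d/ (stop, 1) does not rise → ill-formed
/dsnu.rwas/ — violates constraint (b): syllable 1 onset /dsn/ has 3 consonants (> 2) → ill-formed
/kjo.nlu/ — σ1 onset /kj/ (1→5 rises), coda /∅/ ok; σ2 onset /nl/ (3→4 rises), coda /∅/ ok → well-formed
/bra.vu/ — σ1 onset /br/ (1→4 rises), coda /∅/ ok; σ2 onset /v/, coda /∅/ ok → well-formed
Well-formed: /kjo.nlu/, /bra.vu/ → 2.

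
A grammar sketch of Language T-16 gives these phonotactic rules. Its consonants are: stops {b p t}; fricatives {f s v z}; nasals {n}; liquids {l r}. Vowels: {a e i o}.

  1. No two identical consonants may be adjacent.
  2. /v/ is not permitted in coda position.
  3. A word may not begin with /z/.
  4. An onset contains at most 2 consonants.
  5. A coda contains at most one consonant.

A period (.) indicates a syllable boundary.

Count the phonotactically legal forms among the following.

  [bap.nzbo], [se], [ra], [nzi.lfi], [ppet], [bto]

[bap.nzbo] — violates constraint 4: syllable 2 onset /nzb/ has 3 consonants (> 2) → phonotactically illegal
[se] — σ1 onset /s/, coda /∅/ ok → phonotactically legal
[ra] — σ1 onset /r/, coda /∅/ ok → phonotactically legal
[nzi.lfi] — σ1 onset /nz/ (2C), coda /∅/ ok; σ2 onset /lf/ (2C), coda /∅/ ok → phonotactically legal
[ppet] — violates constraint 1: adjacent identical consonants /pp/ → phonotactically illegal
[bto] — σ1 onset /bt/ (2C), coda /∅/ ok → phonotactically legal
Phonotactically legal: [se], [ra], [nzi.lfi], [bto] → 4.

4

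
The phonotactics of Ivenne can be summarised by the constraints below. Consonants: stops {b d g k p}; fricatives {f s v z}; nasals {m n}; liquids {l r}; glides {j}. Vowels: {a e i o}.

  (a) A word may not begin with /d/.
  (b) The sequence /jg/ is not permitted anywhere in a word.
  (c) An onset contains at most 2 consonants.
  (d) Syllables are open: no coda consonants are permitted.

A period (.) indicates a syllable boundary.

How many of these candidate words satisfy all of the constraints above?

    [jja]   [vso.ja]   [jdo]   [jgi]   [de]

[jja] — σ1 onset /jj/ (2C), coda /∅/ ok → licit
[vso.ja] — σ1 onset /vs/ (2C), coda /∅/ ok; σ2 onset /j/, coda /∅/ ok → licit
[jdo] — σ1 onset /jd/ (2C), coda /∅/ ok → licit
[jgi] — violates constraint (b): contains banned sequence /jg/ → illicit
[de] — violates constraint (a): word begins with /d/ → illicit
Licit: [jja], [vso.ja], [jdo] → 3.

3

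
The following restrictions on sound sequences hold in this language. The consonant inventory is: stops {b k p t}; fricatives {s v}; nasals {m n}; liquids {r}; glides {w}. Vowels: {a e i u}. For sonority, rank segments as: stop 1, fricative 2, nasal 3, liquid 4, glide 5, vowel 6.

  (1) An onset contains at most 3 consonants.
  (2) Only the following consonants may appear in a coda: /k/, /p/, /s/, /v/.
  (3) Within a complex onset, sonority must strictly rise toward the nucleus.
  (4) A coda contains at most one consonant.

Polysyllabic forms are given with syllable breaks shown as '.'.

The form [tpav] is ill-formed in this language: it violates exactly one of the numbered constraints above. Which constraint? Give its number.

[tpav]: syllable 1 onset /tp/: /t/ (stop, 1) → /p/ (stop, 1) does not rise.
This is a violation of constraint 3: "Within a complex onset, sonority must strictly rise toward the nucleus."
The remaining constraints (1, 2, 4) are satisfied.

3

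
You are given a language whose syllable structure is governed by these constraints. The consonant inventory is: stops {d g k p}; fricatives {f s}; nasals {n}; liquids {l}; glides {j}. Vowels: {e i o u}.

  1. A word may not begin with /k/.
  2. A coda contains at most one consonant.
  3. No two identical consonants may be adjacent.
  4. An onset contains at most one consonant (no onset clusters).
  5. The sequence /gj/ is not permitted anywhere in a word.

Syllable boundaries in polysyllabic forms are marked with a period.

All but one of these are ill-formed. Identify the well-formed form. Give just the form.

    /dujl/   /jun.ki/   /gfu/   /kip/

/dujl/ — violates constraint 2: syllable 1 coda /jl/ has 2 consonants (> 1) → ill-formed
/jun.ki/ — σ1 onset /j/, coda /n/ ok; σ2 onset /k/, coda /∅/ ok → well-formed
/gfu/ — violates constraint 4: syllable 1 onset /gf/ has 2 consonants (> 1) → ill-formed
/kip/ — violates constraint 1: word begins with /k/ → ill-formed

/jun.ki/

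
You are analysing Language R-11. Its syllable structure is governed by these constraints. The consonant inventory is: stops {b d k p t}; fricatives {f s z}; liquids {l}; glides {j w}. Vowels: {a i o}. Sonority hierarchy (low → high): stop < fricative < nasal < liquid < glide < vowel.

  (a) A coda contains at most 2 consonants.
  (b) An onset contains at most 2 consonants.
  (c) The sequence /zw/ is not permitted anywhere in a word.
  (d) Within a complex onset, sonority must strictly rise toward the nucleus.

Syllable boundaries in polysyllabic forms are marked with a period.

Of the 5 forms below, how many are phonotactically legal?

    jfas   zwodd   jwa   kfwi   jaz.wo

0

jfas — violates constraint (d): syllable 1 onset /jf/: /j/ (glide, 5) → /f/ (fricative, 2) does not rise → phonotactically illegal
zwodd — violates constraint (c): contains banned sequence /zw/ → phonotactically illegal
jwa — violates constraint (d): syllable 1 onset /jw/: /j/ (glide, 5) → /w/ (glide, 5) does not rise → phonotactically illegal
kfwi — violates constraint (b): syllable 1 onset /kfw/ has 3 consonants (> 2) → phonotactically illegal
jaz.wo — violates constraint (c): contains banned sequence /zw/ → phonotactically illegal
No form is phonotactically legal → 0.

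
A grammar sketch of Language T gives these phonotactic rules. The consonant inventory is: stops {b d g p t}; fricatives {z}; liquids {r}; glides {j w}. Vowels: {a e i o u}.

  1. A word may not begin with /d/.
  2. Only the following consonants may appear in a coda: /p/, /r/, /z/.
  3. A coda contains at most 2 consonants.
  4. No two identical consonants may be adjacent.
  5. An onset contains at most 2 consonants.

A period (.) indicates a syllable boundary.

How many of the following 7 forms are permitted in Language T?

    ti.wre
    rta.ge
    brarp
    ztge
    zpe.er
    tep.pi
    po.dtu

ti.wre — σ1 onset /t/, coda /∅/ ok; σ2 onset /wr/ (2C), coda /∅/ ok → permitted
rta.ge — σ1 onset /rt/ (2C), coda /∅/ ok; σ2 onset /g/, coda /∅/ ok → permitted
brarp — σ1 onset /br/ (2C), coda /rp/ (2C) ok → permitted
ztge — violates constraint 5: syllable 1 onset /ztg/ has 3 consonants (> 2) → not permitted
zpe.er — σ1 onset /zp/ (2C), coda /∅/ ok; σ2 onset /∅/, coda /r/ ok → permitted
tep.pi — violates constraint 4: adjacent identical consonants /pp/ → not permitted
po.dtu — σ1 onset /p/, coda /∅/ ok; σ2 onset /dt/ (2C), coda /∅/ ok → permitted
Permitted: ti.wre, rta.ge, brarp, zpe.er, po.dtu → 5.

5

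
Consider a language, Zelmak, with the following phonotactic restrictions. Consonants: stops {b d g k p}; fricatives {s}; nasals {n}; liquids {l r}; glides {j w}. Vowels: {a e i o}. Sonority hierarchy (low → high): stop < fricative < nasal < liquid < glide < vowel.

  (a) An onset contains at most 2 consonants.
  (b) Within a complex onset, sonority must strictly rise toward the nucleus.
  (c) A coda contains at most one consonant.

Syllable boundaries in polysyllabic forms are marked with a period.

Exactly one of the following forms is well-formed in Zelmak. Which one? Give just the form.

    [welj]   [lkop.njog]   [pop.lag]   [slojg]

[welj] — violates constraint (c): syllable 1 coda /lj/ has 2 consonants (> 1) → ill-formed
[lkop.njog] — violates constraint (b): syllable 1 onset /lk/: /l/ (liquid, 4) → /k/ (stop, 1) does not rise → ill-formed
[pop.lag] — σ1 onset /p/, coda /p/ ok; σ2 onset /l/, coda /g/ ok → well-formed
[slojg] — violates constraint (c): syllable 1 coda /jg/ has 2 consonants (> 1) → ill-formed

[pop.lag]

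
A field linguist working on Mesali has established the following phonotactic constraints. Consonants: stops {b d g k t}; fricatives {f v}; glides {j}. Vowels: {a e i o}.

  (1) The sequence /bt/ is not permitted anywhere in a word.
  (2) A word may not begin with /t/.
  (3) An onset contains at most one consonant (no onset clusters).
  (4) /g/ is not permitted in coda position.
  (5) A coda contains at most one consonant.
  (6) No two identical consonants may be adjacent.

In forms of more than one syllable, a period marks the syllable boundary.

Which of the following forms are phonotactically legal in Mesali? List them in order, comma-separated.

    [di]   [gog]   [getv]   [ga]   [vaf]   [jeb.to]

[di], [ga], [vaf]

[di] — σ1 onset /d/, coda /∅/ ok → phonotactically legal
[gog] — violates constraint 4: syllable 1 coda contains /g/ → phonotactically illegal
[getv] — violates constraint 5: syllable 1 coda /tv/ has 2 consonants (> 1) → phonotactically illegal
[ga] — σ1 onset /g/, coda /∅/ ok → phonotactically legal
[vaf] — σ1 onset /v/, coda /f/ ok → phonotactically legal
[jeb.to] — violates constraint 1: contains banned sequence /bt/ → phonotactically illegal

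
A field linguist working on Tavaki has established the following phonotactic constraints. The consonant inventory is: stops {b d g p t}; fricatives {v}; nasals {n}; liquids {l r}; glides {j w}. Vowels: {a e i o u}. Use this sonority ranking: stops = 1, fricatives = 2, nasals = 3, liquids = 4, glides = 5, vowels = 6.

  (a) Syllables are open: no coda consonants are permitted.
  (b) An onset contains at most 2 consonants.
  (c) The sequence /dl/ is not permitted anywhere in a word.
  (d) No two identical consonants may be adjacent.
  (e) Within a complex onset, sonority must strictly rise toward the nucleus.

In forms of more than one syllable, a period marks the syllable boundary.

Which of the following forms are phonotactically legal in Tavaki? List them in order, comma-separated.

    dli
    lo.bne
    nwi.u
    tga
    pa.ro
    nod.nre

lo.bne, nwi.u, pa.ro

dli — violates constraint (c): contains banned sequence /dl/ → phonotactically illegal
lo.bne — σ1 onset /l/, coda /∅/ ok; σ2 onset /bn/ (1→3 rises), coda /∅/ ok → phonotactically legal
nwi.u — σ1 onset /nw/ (3→5 rises), coda /∅/ ok; σ2 onset /∅/, coda /∅/ ok → phonotactically legal
tga — violates constraint (e): syllable 1 onset /tg/: /t/ (stop, 1) → /g/ (stop, 1) does not rise → phonotactically illegal
pa.ro — σ1 onset /p/, coda /∅/ ok; σ2 onset /r/, coda /∅/ ok → phonotactically legal
nod.nre — violates constraint (a): syllable 1 coda /d/ has 1 consonant (> 0) → phonotactically illegal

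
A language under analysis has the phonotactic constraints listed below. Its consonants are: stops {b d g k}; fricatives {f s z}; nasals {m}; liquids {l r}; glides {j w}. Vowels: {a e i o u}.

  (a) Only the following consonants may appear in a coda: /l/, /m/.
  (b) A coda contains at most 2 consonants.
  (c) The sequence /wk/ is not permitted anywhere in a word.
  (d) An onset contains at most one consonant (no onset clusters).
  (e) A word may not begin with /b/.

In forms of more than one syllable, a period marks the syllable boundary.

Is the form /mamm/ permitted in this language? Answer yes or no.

/mamm/ — σ1 onset /m/, coda /mm/ (2C) ok → permitted

yes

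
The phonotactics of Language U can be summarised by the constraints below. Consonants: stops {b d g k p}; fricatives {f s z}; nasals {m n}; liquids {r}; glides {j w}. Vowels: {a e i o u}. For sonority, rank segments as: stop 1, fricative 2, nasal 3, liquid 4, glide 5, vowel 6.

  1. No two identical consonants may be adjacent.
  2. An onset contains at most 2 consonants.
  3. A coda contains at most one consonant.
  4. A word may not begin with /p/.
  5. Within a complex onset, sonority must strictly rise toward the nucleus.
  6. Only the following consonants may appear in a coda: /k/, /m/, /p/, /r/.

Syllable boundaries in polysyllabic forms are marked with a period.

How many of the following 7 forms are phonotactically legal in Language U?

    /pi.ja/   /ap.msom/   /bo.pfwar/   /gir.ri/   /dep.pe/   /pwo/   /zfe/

/pi.ja/ — violates constraint 4: word begins with /p/ → phonotactically illegal
/ap.msom/ — violates constraint 5: syllable 2 onset /ms/: /m/ (nasal, 3) → /s/ (fricative, 2) does not rise → phonotactically illegal
/bo.pfwar/ — violates constraint 2: syllable 2 onset /pfw/ has 3 consonants (> 2) → phonotactically illegal
/gir.ri/ — violates constraint 1: adjacent identical consonants /rr/ → phonotactically illegal
/dep.pe/ — violates constraint 1: adjacent identical consonants /pp/ → phonotactically illegal
/pwo/ — violates constraint 4: word begins with /p/ → phonotactically illegal
/zfe/ — violates constraint 5: syllable 1 onset /zf/: /z/ (fricative, 2) → /f/ (fricative, 2) does not rise → phonotactically illegal
No form is phonotactically legal → 0.

0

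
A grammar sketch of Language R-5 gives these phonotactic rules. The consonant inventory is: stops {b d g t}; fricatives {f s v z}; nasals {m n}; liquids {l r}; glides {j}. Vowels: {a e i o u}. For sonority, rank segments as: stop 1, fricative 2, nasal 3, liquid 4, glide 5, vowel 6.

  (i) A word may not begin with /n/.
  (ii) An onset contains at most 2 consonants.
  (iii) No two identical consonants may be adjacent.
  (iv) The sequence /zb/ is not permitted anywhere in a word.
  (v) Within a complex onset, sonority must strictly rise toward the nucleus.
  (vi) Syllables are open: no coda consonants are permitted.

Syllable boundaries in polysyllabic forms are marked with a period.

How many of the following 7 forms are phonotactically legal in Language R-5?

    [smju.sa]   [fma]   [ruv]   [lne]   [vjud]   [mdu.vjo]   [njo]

1

[smju.sa] — violates constraint (ii): syllable 1 onset /smj/ has 3 consonants (> 2) → phonotactically illegal
[fma] — σ1 onset /fm/ (2→3 rises), coda /∅/ ok → phonotactically legal
[ruv] — violates constraint (vi): syllable 1 coda /v/ has 1 consonant (> 0) → phonotactically illegal
[lne] — violates constraint (v): syllable 1 onset /ln/: /l/ (liquid, 4) → /n/ (nasal, 3) does not rise → phonotactically illegal
[vjud] — violates constraint (vi): syllable 1 coda /d/ has 1 consonant (> 0) → phonotactically illegal
[mdu.vjo] — violates constraint (v): syllable 1 onset /md/: /m/ (nasal, 3) → /d/ (stop, 1) does not rise → phonotactically illegal
[njo] — violates constraint (i): word begins with /n/ → phonotactically illegal
Phonotactically legal: [fma] → 1.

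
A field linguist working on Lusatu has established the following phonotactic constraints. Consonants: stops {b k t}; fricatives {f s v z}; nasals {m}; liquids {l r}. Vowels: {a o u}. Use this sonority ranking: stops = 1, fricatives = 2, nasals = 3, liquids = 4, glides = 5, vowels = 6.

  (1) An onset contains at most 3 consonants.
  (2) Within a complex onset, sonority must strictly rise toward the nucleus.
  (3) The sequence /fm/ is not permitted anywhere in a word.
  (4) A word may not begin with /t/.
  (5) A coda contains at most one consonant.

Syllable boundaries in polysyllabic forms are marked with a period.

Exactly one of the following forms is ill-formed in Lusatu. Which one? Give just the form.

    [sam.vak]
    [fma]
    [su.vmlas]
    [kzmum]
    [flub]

[fma]

[sam.vak] — σ1 onset /s/, coda /m/ ok; σ2 onset /v/, coda /k/ ok → well-formed
[fma] — violates constraint 3: contains banned sequence /fm/ → ill-formed
[su.vmlas] — σ1 onset /s/, coda /∅/ ok; σ2 onset /vml/ (2→3→4 rises), coda /s/ ok → well-formed
[kzmum] — σ1 onset /kzm/ (1→2→3 rises), coda /m/ ok → well-formed
[flub] — σ1 onset /fl/ (2→4 rises), coda /b/ ok → well-formed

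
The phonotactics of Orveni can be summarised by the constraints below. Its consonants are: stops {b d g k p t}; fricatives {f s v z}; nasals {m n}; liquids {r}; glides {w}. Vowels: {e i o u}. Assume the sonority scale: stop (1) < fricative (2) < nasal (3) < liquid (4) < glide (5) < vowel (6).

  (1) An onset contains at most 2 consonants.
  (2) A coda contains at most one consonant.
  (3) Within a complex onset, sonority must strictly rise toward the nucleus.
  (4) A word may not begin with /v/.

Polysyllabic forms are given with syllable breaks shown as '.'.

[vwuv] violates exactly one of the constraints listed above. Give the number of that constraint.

4

[vwuv]: word begins with /v/.
This is a violation of constraint 4: "A word may not begin with /v/."
The remaining constraints (1, 2, 3) are satisfied.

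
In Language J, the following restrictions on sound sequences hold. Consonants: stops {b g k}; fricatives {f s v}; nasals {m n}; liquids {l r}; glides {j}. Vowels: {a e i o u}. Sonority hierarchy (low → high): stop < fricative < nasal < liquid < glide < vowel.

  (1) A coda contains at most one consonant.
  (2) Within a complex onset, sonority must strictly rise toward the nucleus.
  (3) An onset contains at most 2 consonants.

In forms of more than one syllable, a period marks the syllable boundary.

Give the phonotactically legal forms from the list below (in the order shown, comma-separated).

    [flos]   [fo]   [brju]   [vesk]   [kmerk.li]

[flos] — σ1 onset /fl/ (2→4 rises), coda /s/ ok → phonotactically legal
[fo] — σ1 onset /f/, coda /∅/ ok → phonotactically legal
[brju] — violates constraint 3: syllable 1 onset /brj/ has 3 consonants (> 2) → phonotactically illegal
[vesk] — violates constraint 1: syllable 1 coda /sk/ has 2 consonants (> 1) → phonotactically illegal
[kmerk.li] — violates constraint 1: syllable 1 coda /rk/ has 2 consonants (> 1) → phonotactically illegal

[flos], [fo]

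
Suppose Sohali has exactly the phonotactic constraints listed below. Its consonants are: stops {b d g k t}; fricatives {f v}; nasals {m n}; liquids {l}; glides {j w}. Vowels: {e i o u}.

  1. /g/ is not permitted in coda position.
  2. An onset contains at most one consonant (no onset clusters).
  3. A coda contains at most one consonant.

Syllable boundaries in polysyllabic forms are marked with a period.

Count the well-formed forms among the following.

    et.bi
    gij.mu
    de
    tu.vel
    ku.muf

et.bi — σ1 onset /∅/, coda /t/ ok; σ2 onset /b/, coda /∅/ ok → well-formed
gij.mu — σ1 onset /g/, coda /j/ ok; σ2 onset /m/, coda /∅/ ok → well-formed
de — σ1 onset /d/, coda /∅/ ok → well-formed
tu.vel — σ1 onset /t/, coda /∅/ ok; σ2 onset /v/, coda /l/ ok → well-formed
ku.muf — σ1 onset /k/, coda /∅/ ok; σ2 onset /m/, coda /f/ ok → well-formed
Well-formed: et.bi, gij.mu, de, tu.vel, ku.muf → 5.

5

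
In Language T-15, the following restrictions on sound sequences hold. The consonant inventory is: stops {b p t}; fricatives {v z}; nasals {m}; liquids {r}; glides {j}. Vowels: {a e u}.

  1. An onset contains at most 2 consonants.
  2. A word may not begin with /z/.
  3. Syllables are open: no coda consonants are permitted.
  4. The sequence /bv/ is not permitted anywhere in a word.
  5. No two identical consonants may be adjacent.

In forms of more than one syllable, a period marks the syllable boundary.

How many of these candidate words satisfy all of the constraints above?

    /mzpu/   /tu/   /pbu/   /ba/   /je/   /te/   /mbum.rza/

5

/mzpu/ — violates constraint 1: syllable 1 onset /mzp/ has 3 consonants (> 2) → not permitted
/tu/ — σ1 onset /t/, coda /∅/ ok → permitted
/pbu/ — σ1 onset /pb/ (2C), coda /∅/ ok → permitted
/ba/ — σ1 onset /b/, coda /∅/ ok → permitted
/je/ — σ1 onset /j/, coda /∅/ ok → permitted
/te/ — σ1 onset /t/, coda /∅/ ok → permitted
/mbum.rza/ — violates constraint 3: syllable 1 coda /m/ has 1 consonant (> 0) → not permitted
Permitted: /tu/, /pbu/, /ba/, /je/, /te/ → 5.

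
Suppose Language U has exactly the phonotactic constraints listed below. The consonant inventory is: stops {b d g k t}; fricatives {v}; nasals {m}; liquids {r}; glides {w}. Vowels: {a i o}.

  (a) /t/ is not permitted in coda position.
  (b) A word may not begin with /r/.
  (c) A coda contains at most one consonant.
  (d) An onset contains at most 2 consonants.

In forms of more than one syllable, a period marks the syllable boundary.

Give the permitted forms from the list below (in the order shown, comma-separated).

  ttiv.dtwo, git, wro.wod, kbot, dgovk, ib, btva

ttiv.dtwo — violates constraint (d): syllable 2 onset /dtw/ has 3 consonants (> 2) → not permitted
git — violates constraint (a): syllable 1 coda contains /t/ → not permitted
wro.wod — σ1 onset /wr/ (2C), coda /∅/ ok; σ2 onset /w/, coda /d/ ok → permitted
kbot — violates constraint (a): syllable 1 coda contains /t/ → not permitted
dgovk — violates constraint (c): syllable 1 coda /vk/ has 2 consonants (> 1) → not permitted
ib — σ1 onset /∅/, coda /b/ ok → permitted
btva — violates constraint (d): syllable 1 onset /btv/ has 3 consonants (> 2) → not permitted

wro.wod, ib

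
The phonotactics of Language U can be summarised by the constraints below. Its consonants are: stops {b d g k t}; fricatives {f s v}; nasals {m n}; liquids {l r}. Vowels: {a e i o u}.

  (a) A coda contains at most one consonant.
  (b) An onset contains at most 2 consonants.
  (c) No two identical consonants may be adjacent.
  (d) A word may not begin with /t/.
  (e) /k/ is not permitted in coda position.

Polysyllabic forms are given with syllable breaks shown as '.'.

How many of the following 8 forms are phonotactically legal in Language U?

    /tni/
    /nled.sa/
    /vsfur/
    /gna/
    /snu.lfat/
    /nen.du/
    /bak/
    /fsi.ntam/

5

/tni/ — violates constraint (d): word begins with /t/ → phonotactically illegal
/nled.sa/ — σ1 onset /nl/ (2C), coda /d/ ok; σ2 onset /s/, coda /∅/ ok → phonotactically legal
/vsfur/ — violates constraint (b): syllable 1 onset /vsf/ has 3 consonants (> 2) → phonotactically illegal
/gna/ — σ1 onset /gn/ (2C), coda /∅/ ok → phonotactically legal
/snu.lfat/ — σ1 onset /sn/ (2C), coda /∅/ ok; σ2 onset /lf/ (2C), coda /t/ ok → phonotactically legal
/nen.du/ — σ1 onset /n/, coda /n/ ok; σ2 onset /d/, coda /∅/ ok → phonotactically legal
/bak/ — violates constraint (e): syllable 1 coda contains /k/ → phonotactically illegal
/fsi.ntam/ — σ1 onset /fs/ (2C), coda /∅/ ok; σ2 onset /nt/ (2C), coda /m/ ok → phonotactically legal
Phonotactically legal: /nled.sa/, /gna/, /snu.lfat/, /nen.du/, /fsi.ntam/ → 5.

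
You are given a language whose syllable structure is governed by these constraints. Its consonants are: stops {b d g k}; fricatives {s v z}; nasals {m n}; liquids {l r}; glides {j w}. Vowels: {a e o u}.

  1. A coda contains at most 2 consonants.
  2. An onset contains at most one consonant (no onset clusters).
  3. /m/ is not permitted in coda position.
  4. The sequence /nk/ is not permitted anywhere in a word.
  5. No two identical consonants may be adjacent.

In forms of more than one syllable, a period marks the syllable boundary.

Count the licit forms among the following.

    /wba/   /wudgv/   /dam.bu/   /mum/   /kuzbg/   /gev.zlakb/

0

/wba/ — violates constraint 2: syllable 1 onset /wb/ has 2 consonants (> 1) → illicit
/wudgv/ — violates constraint 1: syllable 1 coda /dgv/ has 3 consonants (> 2) → illicit
/dam.bu/ — violates constraint 3: syllable 1 coda contains /m/ → illicit
/mum/ — violates constraint 3: syllable 1 coda contains /m/ → illicit
/kuzbg/ — violates constraint 1: syllable 1 coda /zbg/ has 3 consonants (> 2) → illicit
/gev.zlakb/ — violates constraint 2: syllable 2 onset /zl/ has 2 consonants (> 1) → illicit
No form is licit → 0.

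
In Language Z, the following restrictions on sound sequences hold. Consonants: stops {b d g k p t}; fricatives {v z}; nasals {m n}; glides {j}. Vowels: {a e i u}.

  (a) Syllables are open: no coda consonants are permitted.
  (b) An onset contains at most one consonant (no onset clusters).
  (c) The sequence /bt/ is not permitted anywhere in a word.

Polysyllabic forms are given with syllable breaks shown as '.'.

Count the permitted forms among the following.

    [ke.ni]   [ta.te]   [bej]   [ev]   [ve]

[ke.ni] — σ1 onset /k/, coda /∅/ ok; σ2 onset /n/, coda /∅/ ok → permitted
[ta.te] — σ1 onset /t/, coda /∅/ ok; σ2 onset /t/, coda /∅/ ok → permitted
[bej] — violates constraint (a): syllable 1 coda /j/ has 1 consonant (> 0) → not permitted
[ev] — violates constraint (a): syllable 1 coda /v/ has 1 consonant (> 0) → not permitted
[ve] — σ1 onset /v/, coda /∅/ ok → permitted
Permitted: [ke.ni], [ta.te], [ve] → 3.

3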